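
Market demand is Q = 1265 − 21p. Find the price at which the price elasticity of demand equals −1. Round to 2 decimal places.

30.12

For linear demand Q = a − bp, E = −bp/(a − bp). |E| = 1 ⇒ bp = a − bp ⇒ p = a/(2b).
p = 1265/(2·21) ≈ 30.12.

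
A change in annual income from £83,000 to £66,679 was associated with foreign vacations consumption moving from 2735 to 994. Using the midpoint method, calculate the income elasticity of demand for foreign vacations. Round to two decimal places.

4.28

%ΔQ = (994 − 2735)/[(2735+994)/2] = -1741/1864.5 ≈ -0.9338.
%ΔI = (66,679 − 83,000)/[(83,000+66,679)/2] = -16321/74839.5 ≈ -0.2181.
E_I = %ΔQ/%ΔI ≈ 4.28.
E_I > 1: normal good (luxury).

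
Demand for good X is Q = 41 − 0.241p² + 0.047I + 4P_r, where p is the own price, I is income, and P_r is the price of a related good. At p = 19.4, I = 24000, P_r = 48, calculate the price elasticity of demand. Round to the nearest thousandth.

Substituting, Q = 41 − 0.241(19.4)² + 0.047(24000) + 4(48) = 41 − 90.7028 + 1128 + 192 = 1270.2972.
∂Q/∂p = −2·0.241·p = -9.3508, so E_p = -9.3508·(19.4/1270.2972) ≈ -0.143.
|E_p| < 1: demand is inelastic.

-0.143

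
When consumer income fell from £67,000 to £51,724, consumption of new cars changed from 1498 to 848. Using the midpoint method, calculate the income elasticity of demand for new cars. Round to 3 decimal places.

%ΔQ = (848 − 1498)/[(1498+848)/2] = -650/1173 ≈ -0.5541.
%ΔY = (51,724 − 67,000)/[(67,000+51,724)/2] = -15276/59362 ≈ -0.2573.
E_I = %ΔQ/%ΔY ≈ 2.153.
E_I > 1: normal good (luxury).

2.153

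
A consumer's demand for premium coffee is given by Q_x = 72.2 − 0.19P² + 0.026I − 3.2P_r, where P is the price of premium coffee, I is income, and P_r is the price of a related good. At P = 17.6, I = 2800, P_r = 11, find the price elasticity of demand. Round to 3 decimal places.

At the given point, Q_x = 72.2 − 0.19(17.6)² + 0.026(2800) − 3.2(11) = 72.2 − 58.8544 + 72.8 − 35.2 = 50.9456.
∂Q_x/∂P = −2·0.19·P = -6.688, so E_p = -6.688·(17.6/50.9456) ≈ -2.310.
|E_p| > 1: demand is elastic.

-2.310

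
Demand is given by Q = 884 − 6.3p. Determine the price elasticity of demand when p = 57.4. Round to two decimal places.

-0.69

At p = 57.4, Q = 522.38.
dQ/dp = −6.3.
Point elasticity E = (dQ/dp)·(p/Q) = -6.3 × 57.4/522.38 ≈ -0.69.
|E| < 1, so demand is inelastic at this price.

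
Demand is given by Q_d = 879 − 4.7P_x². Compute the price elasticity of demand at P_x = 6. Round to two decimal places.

At P_x = 6, Q_d = 709.8.
dQ_d/dP_x = −2·4.7·P_x = −56.4.
Point elasticity E = (dQ_d/dP_x)·(P_x/Q_d) = -56.4 × 6/709.8 ≈ -0.48.
|E| < 1, so demand is inelastic at this price.

-0.48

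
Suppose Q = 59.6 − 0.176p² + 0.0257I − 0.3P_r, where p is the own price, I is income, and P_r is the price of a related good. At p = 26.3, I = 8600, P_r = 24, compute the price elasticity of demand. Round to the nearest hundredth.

-1.61

At the given point, Q = 59.6 − 0.176(26.3)² + 0.0257(8600) − 0.3(24) = 59.6 − 121.7374 + 221.02 − 7.2 = 151.6826.
∂Q/∂p = −2·0.176·p = -9.2576, so E_p = -9.2576·(26.3/151.6826) ≈ -1.61.
|E_p| > 1: demand is elastic.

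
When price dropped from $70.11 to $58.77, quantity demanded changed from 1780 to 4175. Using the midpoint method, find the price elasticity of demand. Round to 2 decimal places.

%Δq = (4175 − 1780)/[(1780 + 4175)/2] = 2395/2977.5 ≈ 0.8044.
%Δp = (58.77 − 70.11)/[(70.11 + 58.77)/2] = -11.34/64.44 ≈ -0.1760.
Arc elasticity E = %Δq/%Δp ≈ 0.8044/-0.1760 ≈ -4.57.
|E| > 1: demand is elastic over this range.

-4.57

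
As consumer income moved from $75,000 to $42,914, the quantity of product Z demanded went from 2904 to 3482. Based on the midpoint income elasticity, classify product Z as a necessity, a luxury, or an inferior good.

%ΔQ = (3482 − 2904)/[(2904+3482)/2] = 578/3193 ≈ 0.1810.
%ΔY = (42,914 − 75,000)/[(75,000+42,914)/2] = -32086/58957 ≈ -0.5442.
E_I = %ΔQ/%ΔY ≈ -0.333.
E_I < 0: inferior good.

inferior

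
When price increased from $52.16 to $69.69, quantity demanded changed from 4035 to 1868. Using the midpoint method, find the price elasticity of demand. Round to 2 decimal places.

-2.55

%ΔQ = (1868 − 4035)/[(4035 + 1868)/2] = -2167/2951.5 ≈ -0.7342.
%Δp = (69.69 − 52.16)/[(52.16 + 69.69)/2] = 17.53/60.925 ≈ 0.2877.
Arc elasticity E = %ΔQ/%Δp ≈ -0.7342/0.2877 ≈ -2.55.
|E| > 1: demand is elastic over this range.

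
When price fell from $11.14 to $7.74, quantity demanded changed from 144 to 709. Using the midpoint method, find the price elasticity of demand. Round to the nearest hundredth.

%Δq = (709 − 144)/[(144 + 709)/2] = 565/426.5 ≈ 1.3247.
%Δp = (7.74 − 11.14)/[(11.14 + 7.74)/2] = -3.4/9.44 ≈ -0.3602.
Arc elasticity E = %Δq/%Δp ≈ 1.3247/-0.3602 ≈ -3.68.
|E| > 1: demand is elastic over this range.

-3.68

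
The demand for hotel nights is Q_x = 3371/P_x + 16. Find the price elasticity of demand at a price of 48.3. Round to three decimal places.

At P_x = 48.3, Q_x = 85.793.
dQ_x/dP_x = −3371/P_x² = −1.445.
Point elasticity E = (dQ_x/dP_x)·(P_x/Q_x) = -1.445 × 48.3/85.793 ≈ -0.814.
|E| < 1, so demand is inelastic at this price.

-0.814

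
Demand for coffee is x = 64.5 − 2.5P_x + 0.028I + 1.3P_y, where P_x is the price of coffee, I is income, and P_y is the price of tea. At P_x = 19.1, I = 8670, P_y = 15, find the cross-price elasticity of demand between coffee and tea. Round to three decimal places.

0.070

First evaluate x: 64.5 − 2.5(19.1) + 0.028(8670) + 1.3(15) = 64.5 − 47.75 + 242.76 + 19.5 = 279.01.
∂x/∂P_y = +1.3, so E_xy = 1.3·(15/279.01) ≈ 0.070.
E_xy > 0: the goods are substitutes.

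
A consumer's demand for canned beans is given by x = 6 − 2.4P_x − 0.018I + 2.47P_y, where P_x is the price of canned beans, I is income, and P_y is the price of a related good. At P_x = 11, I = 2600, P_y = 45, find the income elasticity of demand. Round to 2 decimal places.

First evaluate x: 6 − 2.4(11) − 0.018(2600) + 2.47(45) = 6 − 26.4 − 46.8 + 111.15 = 43.95.
∂x/∂I = −0.018, so E_I = -0.018·(2600/43.95) ≈ -1.06.
E_I < 0: inferior good.

-1.06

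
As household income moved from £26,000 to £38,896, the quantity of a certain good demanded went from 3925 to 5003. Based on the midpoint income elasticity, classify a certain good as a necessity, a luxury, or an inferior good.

necessity

%ΔQ = (5003 − 3925)/[(3925+5003)/2] = 1078/4464 ≈ 0.2415.
%ΔM = (38,896 − 26,000)/[(26,000+38,896)/2] = 12896/32448 ≈ 0.3974.
E_I = %ΔQ/%ΔM ≈ 0.608.
E_I ∈ (0,1): normal good (necessity).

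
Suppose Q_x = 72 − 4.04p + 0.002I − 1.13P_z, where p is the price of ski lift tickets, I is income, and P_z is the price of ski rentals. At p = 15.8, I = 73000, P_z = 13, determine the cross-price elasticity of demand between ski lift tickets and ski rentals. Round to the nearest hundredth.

-0.11

Substituting, Q_x = 72 − 4.04(15.8) + 0.002(73000) − 1.13(13) = 72 − 63.832 + 146 − 14.69 = 139.478.
∂Q_x/∂P_z = −1.13, so E_xy = -1.13·(13/139.478) ≈ -0.11.
E_xy < 0: the goods are complements.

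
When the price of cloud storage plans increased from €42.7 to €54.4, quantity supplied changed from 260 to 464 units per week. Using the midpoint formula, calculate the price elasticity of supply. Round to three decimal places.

2.338

%ΔQ = (464 − 260)/[(260 + 464)/2] = 204/362 ≈ 0.5635.
%Δp = (54.4 − 42.7)/[(42.7 + 54.4)/2] = 11.7/48.55 ≈ 0.2410.
Arc elasticity E = %ΔQ/%Δp ≈ 0.5635/0.2410 ≈ 2.338.
|E| > 1: supply is elastic over this range.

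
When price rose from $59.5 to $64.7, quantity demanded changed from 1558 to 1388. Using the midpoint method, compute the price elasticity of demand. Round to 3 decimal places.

%Δq = (1388 − 1558)/[(1558 + 1388)/2] = -170/1473 ≈ -0.1154.
%Δp = (64.7 − 59.5)/[(59.5 + 64.7)/2] = 5.2/62.1 ≈ 0.0837.
Arc elasticity E = %Δq/%Δp ≈ -0.1154/0.0837 ≈ -1.378.
|E| > 1: demand is elastic over this range.

-1.378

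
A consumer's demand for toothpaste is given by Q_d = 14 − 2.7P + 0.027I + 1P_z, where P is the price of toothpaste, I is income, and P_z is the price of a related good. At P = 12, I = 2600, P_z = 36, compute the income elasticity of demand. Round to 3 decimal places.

At the given point, Q_d = 14 − 2.7(12) + 0.027(2600) + 1(36) = 14 − 32.4 + 70.2 + 36 = 87.8.
∂Q_d/∂I = +0.027, so E_I = 0.027·(2600/87.8) ≈ 0.800.
E_I ∈ (0,1): normal good (necessity).

0.800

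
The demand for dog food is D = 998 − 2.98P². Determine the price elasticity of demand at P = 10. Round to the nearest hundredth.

At P = 10, D = 700.
dD/dP = −2·2.98·P = −59.6.
Point elasticity E = (dD/dP)·(P/D) = -59.6 × 10/700 ≈ -0.85.
|E| < 1, so demand is inelastic at this price.

-0.85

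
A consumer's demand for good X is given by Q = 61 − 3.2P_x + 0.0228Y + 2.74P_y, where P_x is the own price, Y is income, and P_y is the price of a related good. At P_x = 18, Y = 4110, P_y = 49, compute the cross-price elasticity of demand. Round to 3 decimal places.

0.580

Substituting, Q = 61 − 3.2(18) + 0.0228(4110) + 2.74(49) = 61 − 57.6 + 93.708 + 134.26 = 231.368.
∂Q/∂P_y = +2.74, so E_xy = 2.74·(49/231.368) ≈ 0.580.
E_xy > 0: the goods are substitutes.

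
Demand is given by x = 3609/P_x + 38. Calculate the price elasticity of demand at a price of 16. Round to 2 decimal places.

-0.86

At P_x = 16, x = 263.5625.
dx/dP_x = −3609/P_x² = −14.0977.
Point elasticity E = (dx/dP_x)·(P_x/x) = -14.0977 × 16/263.5625 ≈ -0.86.
|E| < 1, so demand is inelastic at this price.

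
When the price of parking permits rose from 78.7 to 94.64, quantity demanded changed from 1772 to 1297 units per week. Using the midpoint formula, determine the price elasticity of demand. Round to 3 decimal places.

%Δq = (1297 − 1772)/[(1772 + 1297)/2] = -475/1534.5 ≈ -0.3095.
%Δp = (94.64 − 78.7)/[(78.7 + 94.64)/2] = 15.94/86.67 ≈ 0.1839.
Arc elasticity E = %Δq/%Δp ≈ -0.3095/0.1839 ≈ -1.683.
|E| > 1: demand is elastic over this range.

-1.683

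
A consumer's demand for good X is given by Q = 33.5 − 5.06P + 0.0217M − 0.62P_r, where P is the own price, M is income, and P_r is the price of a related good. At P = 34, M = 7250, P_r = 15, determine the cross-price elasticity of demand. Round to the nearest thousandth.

-0.980

Substituting, Q = 33.5 − 5.06(34) + 0.0217(7250) − 0.62(15) = 33.5 − 172.04 + 157.325 − 9.3 = 9.485.
∂Q/∂P_r = −0.62, so E_xy = -0.62·(15/9.485) ≈ -0.980.
E_xy < 0: the goods are complements.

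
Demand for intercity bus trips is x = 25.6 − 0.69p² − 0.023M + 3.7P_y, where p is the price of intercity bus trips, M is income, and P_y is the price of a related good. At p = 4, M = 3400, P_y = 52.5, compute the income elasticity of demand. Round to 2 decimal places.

Evaluating quantity at (p, M, P_y) gives x = 25.6 − 0.69(4)² − 0.023(3400) + 3.7(52.5) = 25.6 − 11.04 − 78.2 + 194.25 = 130.61.
∂x/∂M = −0.023, so E_I = -0.023·(3400/130.61) ≈ -0.60.
E_I < 0: inferior good.

-0.60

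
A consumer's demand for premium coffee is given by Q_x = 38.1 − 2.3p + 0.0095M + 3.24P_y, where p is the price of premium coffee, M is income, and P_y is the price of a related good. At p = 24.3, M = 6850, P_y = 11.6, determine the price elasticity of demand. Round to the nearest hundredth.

-0.66

First evaluate Q_x: 38.1 − 2.3(24.3) + 0.0095(6850) + 3.24(11.6) = 38.1 − 55.89 + 65.075 + 37.584 = 84.869.
∂Q_x/∂p = −2.3, so E_p = (−2.3)·(24.3/84.869) ≈ -0.66.
|E_p| < 1: demand is inelastic.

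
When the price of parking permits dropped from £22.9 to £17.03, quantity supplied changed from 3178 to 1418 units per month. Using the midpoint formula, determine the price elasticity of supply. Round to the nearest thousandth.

2.605

%ΔQ = (1418 − 3178)/[(3178 + 1418)/2] = -1760/2298 ≈ -0.7659.
%ΔP = (17.03 − 22.9)/[(22.9 + 17.03)/2] = -5.87/19.965 ≈ -0.2940.
Arc elasticity E = %ΔQ/%ΔP ≈ -0.7659/-0.2940 ≈ 2.605.
|E| > 1: supply is elastic over this range.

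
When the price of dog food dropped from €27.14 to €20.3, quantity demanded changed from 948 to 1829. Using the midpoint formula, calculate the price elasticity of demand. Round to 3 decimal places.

%Δq = (1829 − 948)/[(948 + 1829)/2] = 881/1388.5 ≈ 0.6345.
%ΔP = (20.3 − 27.14)/[(27.14 + 20.3)/2] = -6.84/23.72 ≈ -0.2884.
Arc elasticity E = %Δq/%ΔP ≈ 0.6345/-0.2884 ≈ -2.200.
|E| > 1: demand is elastic over this range.

-2.200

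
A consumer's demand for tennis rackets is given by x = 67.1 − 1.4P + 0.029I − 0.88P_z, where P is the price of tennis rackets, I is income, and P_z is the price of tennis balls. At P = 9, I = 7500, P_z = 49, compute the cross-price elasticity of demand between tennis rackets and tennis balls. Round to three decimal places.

-0.188

Substituting, x = 67.1 − 1.4(9) + 0.029(7500) − 0.88(49) = 67.1 − 12.6 + 217.5 − 43.12 = 228.88.
∂x/∂P_z = −0.88, so E_xy = -0.88·(49/228.88) ≈ -0.188.
E_xy < 0: the goods are complements.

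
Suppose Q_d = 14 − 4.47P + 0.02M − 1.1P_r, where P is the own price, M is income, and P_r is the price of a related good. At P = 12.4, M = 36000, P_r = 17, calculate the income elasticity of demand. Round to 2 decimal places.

First evaluate Q_d: 14 − 4.47(12.4) + 0.02(36000) − 1.1(17) = 14 − 55.428 + 720 − 18.7 = 659.872.
∂Q_d/∂M = +0.02, so E_I = 0.02·(36000/659.872) ≈ 1.09.
E_I > 1: normal good (luxury).

1.09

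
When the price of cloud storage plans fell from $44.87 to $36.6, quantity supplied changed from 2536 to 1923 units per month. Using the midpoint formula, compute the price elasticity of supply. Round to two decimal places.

1.35

%ΔQ = (1923 − 2536)/[(2536 + 1923)/2] = -613/2229.5 ≈ -0.2749.
%Δp = (36.6 − 44.87)/[(44.87 + 36.6)/2] = -8.27/40.735 ≈ -0.2030.
Arc elasticity E = %ΔQ/%Δp ≈ -0.2749/-0.2030 ≈ 1.35.
|E| > 1: supply is elastic over this range.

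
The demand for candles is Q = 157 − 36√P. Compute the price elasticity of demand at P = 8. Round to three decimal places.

At P = 8, Q = 55.1766.
dQ/dP = −36/(2√P) = −36/(2·2.8284).
Point elasticity E = (dQ/dP)·(P/Q) = -6.364 × 8/55.1766 ≈ -0.923.
|E| < 1, so demand is inelastic at this price.

-0.923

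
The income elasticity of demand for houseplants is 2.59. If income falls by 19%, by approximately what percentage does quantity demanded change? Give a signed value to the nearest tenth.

-49.2

%ΔQ ≈ E × %ΔI = (2.59) × (-19%) ≈ -49.2%.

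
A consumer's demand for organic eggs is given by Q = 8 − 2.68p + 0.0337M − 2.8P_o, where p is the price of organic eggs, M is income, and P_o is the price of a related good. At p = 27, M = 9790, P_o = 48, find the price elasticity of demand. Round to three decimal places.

-0.552

Substituting, Q = 8 − 2.68(27) + 0.0337(9790) − 2.8(48) = 8 − 72.36 + 329.923 − 134.4 = 131.163.
∂Q/∂p = −2.68, so E_p = (−2.68)·(27/131.163) ≈ -0.552.
|E_p| < 1: demand is inelastic.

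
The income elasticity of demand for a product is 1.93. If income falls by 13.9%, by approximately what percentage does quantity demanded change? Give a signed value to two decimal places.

%ΔQ ≈ E × %ΔI = (1.93) × (-13.9%) ≈ -26.83%.

-26.83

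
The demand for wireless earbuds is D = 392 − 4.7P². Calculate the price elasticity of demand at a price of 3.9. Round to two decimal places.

At P = 3.9, D = 320.513.
dD/dP = −2·4.7·P = −36.66.
Point elasticity E = (dD/dP)·(P/D) = -36.66 × 3.9/320.513 ≈ -0.45.
|E| < 1, so demand is inelastic at this price.

-0.45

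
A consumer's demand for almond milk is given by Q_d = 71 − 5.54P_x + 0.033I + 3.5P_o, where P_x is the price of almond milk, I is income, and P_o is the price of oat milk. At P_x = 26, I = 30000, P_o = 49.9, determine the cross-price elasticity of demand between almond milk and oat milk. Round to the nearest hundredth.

Substituting, Q_d = 71 − 5.54(26) + 0.033(30000) + 3.5(49.9) = 71 − 144.04 + 990 + 174.65 = 1091.61.
∂Q_d/∂P_o = +3.5, so E_xy = 3.5·(49.9/1091.61) ≈ 0.16.
E_xy > 0: the goods are substitutes.

0.16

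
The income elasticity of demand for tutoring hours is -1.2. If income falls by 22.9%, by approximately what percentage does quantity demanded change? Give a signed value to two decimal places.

%ΔQ ≈ E × %ΔI = (-1.2) × (-22.9%) = 27.48%.

27.48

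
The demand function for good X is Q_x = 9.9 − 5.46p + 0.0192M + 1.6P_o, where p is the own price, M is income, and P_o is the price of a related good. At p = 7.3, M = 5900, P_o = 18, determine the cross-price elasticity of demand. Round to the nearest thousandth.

Substituting, Q_x = 9.9 − 5.46(7.3) + 0.0192(5900) + 1.6(18) = 9.9 − 39.858 + 113.28 + 28.8 = 112.122.
∂Q_x/∂P_o = +1.6, so E_xy = 1.6·(18/112.122) ≈ 0.257.
E_xy > 0: the goods are substitutes.

0.257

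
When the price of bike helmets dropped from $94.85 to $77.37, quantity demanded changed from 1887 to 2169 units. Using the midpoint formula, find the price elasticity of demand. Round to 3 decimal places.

%Δq = (2169 − 1887)/[(1887 + 2169)/2] = 282/2028 ≈ 0.1391.
%Δp = (77.37 − 94.85)/[(94.85 + 77.37)/2] = -17.48/86.11 ≈ -0.2030.
Arc elasticity E = %Δq/%Δp ≈ 0.1391/-0.2030 ≈ -0.685.
|E| < 1: demand is inelastic over this range.

-0.685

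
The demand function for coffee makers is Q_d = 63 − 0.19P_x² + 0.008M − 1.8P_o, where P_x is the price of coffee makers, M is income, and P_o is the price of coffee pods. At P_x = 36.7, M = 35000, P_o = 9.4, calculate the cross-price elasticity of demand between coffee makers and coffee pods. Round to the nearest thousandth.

At the given point, Q_d = 63 − 0.19(36.7)² + 0.008(35000) − 1.8(9.4) = 63 − 255.9091 + 280 − 16.92 = 70.1709.
∂Q_d/∂P_o = −1.8, so E_xy = -1.8·(9.4/70.1709) ≈ -0.241.
E_xy < 0: the goods are complements.

-0.241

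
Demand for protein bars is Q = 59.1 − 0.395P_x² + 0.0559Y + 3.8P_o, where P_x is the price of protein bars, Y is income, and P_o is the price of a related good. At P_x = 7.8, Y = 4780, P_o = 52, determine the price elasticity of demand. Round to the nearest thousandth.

-0.096

Q = 59.1 − 0.395(7.8)² + 0.0559(4780) + 3.8(52) = 59.1 − 24.0318 + 267.202 + 197.6 = 499.8702.
∂Q/∂P_x = −2·0.395·P_x = -6.162, so E_p = -6.162·(7.8/499.8702) ≈ -0.096.
|E_p| < 1: demand is inelastic.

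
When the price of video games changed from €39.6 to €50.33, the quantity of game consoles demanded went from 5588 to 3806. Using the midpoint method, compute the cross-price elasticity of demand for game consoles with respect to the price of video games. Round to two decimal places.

%ΔQ_x = (3806 − 5588)/[(5588+3806)/2] = -1782/4697 ≈ -0.3794.
%ΔP_y = (50.33 − 39.6)/[(39.6+50.33)/2] ≈ 0.2386.
E_xy = -0.3794/0.2386 ≈ -1.59.
E_xy < 0, so game consoles and video games are complements.

-1.59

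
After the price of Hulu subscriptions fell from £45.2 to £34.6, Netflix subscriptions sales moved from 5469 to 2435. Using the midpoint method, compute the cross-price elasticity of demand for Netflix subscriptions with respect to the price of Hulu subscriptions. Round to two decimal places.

2.89

%ΔQ_x = (2435 − 5469)/[(5469+2435)/2] = -3034/3952 ≈ -0.7677.
%ΔP_y = (34.6 − 45.2)/[(45.2+34.6)/2] ≈ -0.2657.
E_xy = -0.7677/-0.2657 ≈ 2.89.
E_xy > 0, so Netflix subscriptions and Hulu subscriptions are substitutes.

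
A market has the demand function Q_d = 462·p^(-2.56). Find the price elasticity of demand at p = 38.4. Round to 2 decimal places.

For a Cobb–Douglas (constant-elasticity) form Q_d = A·p^α·…, the elasticity with respect to p equals the exponent α at every point.
Here the exponent on p is -2.56, so the price elasticity of demand is -2.56.

-2.56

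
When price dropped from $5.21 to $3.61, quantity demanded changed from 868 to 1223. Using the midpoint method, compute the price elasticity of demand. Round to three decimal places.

%Δq = (1223 − 868)/[(868 + 1223)/2] = 355/1045.5 ≈ 0.3396.
%Δp = (3.61 − 5.21)/[(5.21 + 3.61)/2] = -1.6/4.41 ≈ -0.3628.
Arc elasticity E = %Δq/%Δp ≈ 0.3396/-0.3628 ≈ -0.936.
|E| < 1: demand is inelastic over this range.

-0.936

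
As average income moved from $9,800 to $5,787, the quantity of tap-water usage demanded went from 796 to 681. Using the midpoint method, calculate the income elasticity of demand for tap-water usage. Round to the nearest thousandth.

%ΔQ = (681 − 796)/[(796+681)/2] = -115/738.5 ≈ -0.1557.
%ΔY = (5,787 − 9,800)/[(9,800+5,787)/2] = -4013/7793.5 ≈ -0.5149.
E_I = %ΔQ/%ΔY ≈ 0.302.
E_I ∈ (0,1): normal good (necessity).

0.302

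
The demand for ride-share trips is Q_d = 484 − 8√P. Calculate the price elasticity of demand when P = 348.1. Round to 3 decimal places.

-0.223

At P = 348.1, Q_d = 334.7405.
dQ_d/dP = −8/(2√P) = −8/(2·18.6574).
Point elasticity E = (dQ_d/dP)·(P/Q_d) = -0.2144 × 348.1/334.7405 ≈ -0.223.
|E| < 1, so demand is inelastic at this price.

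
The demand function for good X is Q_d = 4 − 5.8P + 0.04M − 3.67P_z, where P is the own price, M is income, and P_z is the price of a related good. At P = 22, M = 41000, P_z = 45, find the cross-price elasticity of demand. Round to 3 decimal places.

Substituting, Q_d = 4 − 5.8(22) + 0.04(41000) − 3.67(45) = 4 − 127.6 + 1640 − 165.15 = 1351.25.
∂Q_d/∂P_z = −3.67, so E_xy = -3.67·(45/1351.25) ≈ -0.122.
E_xy < 0: the goods are complements.

-0.122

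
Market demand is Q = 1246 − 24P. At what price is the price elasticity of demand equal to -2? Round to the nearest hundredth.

34.61

Set −bP/(a − bP) = −2 ⇒ bP = 2(a − bP) ⇒ bP(1+2) = 2·a.
P = 2·1246/(24·3) ≈ 34.61.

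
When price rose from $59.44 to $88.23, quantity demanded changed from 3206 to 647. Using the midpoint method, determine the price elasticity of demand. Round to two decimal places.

%ΔQ = (647 − 3206)/[(3206 + 647)/2] = -2559/1926.5 ≈ -1.3283.
%ΔP = (88.23 − 59.44)/[(59.44 + 88.23)/2] = 28.79/73.835 ≈ 0.3899.
Arc elasticity E = %ΔQ/%ΔP ≈ -1.3283/0.3899 ≈ -3.41.
|E| > 1: demand is elastic over this range.

-3.41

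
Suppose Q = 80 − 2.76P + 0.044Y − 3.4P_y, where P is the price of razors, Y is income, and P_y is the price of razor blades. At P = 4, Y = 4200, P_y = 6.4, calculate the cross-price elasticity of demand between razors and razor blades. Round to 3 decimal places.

Q = 80 − 2.76(4) + 0.044(4200) − 3.4(6.4) = 80 − 11.04 + 184.8 − 21.76 = 232.
∂Q/∂P_y = −3.4, so E_xy = -3.4·(6.4/232) ≈ -0.094.
E_xy < 0: the goods are complements.

-0.094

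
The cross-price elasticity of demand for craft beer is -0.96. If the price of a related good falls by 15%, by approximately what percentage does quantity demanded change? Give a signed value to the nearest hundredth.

14.40

%ΔQ ≈ E × %ΔP_y = (-0.96) × (-15%) = 14.40%.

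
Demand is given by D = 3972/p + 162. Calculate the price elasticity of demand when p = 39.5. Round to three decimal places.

-0.383

At p = 39.5, D = 262.557.
dD/dp = −3972/p² = −2.5457.
Point elasticity E = (dD/dp)·(p/D) = -2.5457 × 39.5/262.557 ≈ -0.383.
|E| < 1, so demand is inelastic at this price.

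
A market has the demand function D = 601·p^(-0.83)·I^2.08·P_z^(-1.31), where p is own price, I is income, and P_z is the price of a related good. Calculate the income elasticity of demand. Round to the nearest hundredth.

2.08

For a Cobb–Douglas (constant-elasticity) form D = A·I^α·…, the elasticity with respect to I equals the exponent α at every point.
Here the exponent on I is 2.08, so the income elasticity of demand is 2.08.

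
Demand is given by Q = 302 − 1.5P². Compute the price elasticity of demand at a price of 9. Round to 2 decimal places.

-1.35

At P = 9, Q = 180.5.
dQ/dP = −2·1.5·P = −27.
Point elasticity E = (dQ/dP)·(P/Q) = -27 × 9/180.5 ≈ -1.35.
|E| > 1, so demand is elastic at this price.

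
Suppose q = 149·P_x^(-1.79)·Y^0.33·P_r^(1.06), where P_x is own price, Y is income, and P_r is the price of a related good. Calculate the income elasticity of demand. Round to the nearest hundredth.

For a Cobb–Douglas (constant-elasticity) form q = A·Y^α·…, the elasticity with respect to Y equals the exponent α at every point.
Here the exponent on Y is 0.33, so the income elasticity of demand is 0.33.

0.33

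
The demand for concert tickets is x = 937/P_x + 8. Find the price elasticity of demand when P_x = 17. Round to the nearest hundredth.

-0.87

At P_x = 17, x = 63.1176.
dx/dP_x = −937/P_x² = −3.2422.
Point elasticity E = (dx/dP_x)·(P_x/x) = -3.2422 × 17/63.1176 ≈ -0.87.
|E| < 1, so demand is inelastic at this price.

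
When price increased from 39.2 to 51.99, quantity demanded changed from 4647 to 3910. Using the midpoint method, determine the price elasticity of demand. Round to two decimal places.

%ΔQ = (3910 − 4647)/[(4647 + 3910)/2] = -737/4278.5 ≈ -0.1723.
%Δp = (51.99 − 39.2)/[(39.2 + 51.99)/2] = 12.79/45.595 ≈ 0.2805.
Arc elasticity E = %ΔQ/%Δp ≈ -0.1723/0.2805 ≈ -0.61.
|E| < 1: demand is inelastic over this range.

-0.61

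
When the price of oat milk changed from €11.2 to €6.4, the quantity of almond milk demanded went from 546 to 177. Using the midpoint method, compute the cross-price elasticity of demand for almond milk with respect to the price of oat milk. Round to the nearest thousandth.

%ΔQ_x = (177 − 546)/[(546+177)/2] = -369/361.5 ≈ -1.0207.
%ΔP_y = (6.4 − 11.2)/[(11.2+6.4)/2] ≈ -0.5455.
E_xy = -1.0207/-0.5455 ≈ 1.871.
E_xy > 0, so almond milk and oat milk are substitutes.

1.871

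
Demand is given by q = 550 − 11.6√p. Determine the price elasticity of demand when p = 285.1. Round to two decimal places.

-0.28

At p = 285.1, q = 354.1351.
dq/dp = −11.6/(2√p) = −11.6/(2·16.8849).
Point elasticity E = (dq/dp)·(p/q) = -0.3435 × 285.1/354.1351 ≈ -0.28.
|E| < 1, so demand is inelastic at this price.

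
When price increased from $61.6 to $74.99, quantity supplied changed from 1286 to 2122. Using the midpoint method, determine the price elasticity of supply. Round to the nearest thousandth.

%ΔQ = (2122 − 1286)/[(1286 + 2122)/2] = 836/1704 ≈ 0.4906.
%ΔP = (74.99 − 61.6)/[(61.6 + 74.99)/2] = 13.39/68.295 ≈ 0.1961.
Arc elasticity E = %ΔQ/%ΔP ≈ 0.4906/0.1961 ≈ 2.502.
|E| > 1: supply is elastic over this range.

2.502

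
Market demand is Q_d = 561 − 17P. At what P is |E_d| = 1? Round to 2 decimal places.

16.50

For linear demand Q_d = a − bP, E = −bP/(a − bP). |E| = 1 ⇒ bP = a − bP ⇒ P = a/(2b).
P = 561/(2·17) = 16.50.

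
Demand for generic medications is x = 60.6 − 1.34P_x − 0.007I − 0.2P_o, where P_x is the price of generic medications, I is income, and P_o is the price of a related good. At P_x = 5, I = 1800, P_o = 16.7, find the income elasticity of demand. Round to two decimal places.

Evaluating quantity at (P_x, I, P_o) gives x = 60.6 − 1.34(5) − 0.007(1800) − 0.2(16.7) = 60.6 − 6.7 − 12.6 − 3.34 = 37.96.
∂x/∂I = −0.007, so E_I = -0.007·(1800/37.96) ≈ -0.33.
E_I < 0: inferior good.

-0.33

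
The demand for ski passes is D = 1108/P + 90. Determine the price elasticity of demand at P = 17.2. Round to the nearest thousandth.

At P = 17.2, D = 154.4186.
dD/dP = −1108/P² = −3.7453.
Point elasticity E = (dD/dP)·(P/D) = -3.7453 × 17.2/154.4186 ≈ -0.417.
|E| < 1, so demand is inelastic at this price.

-0.417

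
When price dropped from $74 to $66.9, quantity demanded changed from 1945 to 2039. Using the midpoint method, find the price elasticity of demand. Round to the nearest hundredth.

-0.47

%Δq = (2039 − 1945)/[(1945 + 2039)/2] = 94/1992 ≈ 0.0472.
%Δp = (66.9 − 74)/[(74 + 66.9)/2] = -7.1/70.45 ≈ -0.1008.
Arc elasticity E = %Δq/%Δp ≈ 0.0472/-0.1008 ≈ -0.47.
|E| < 1: demand is inelastic over this range.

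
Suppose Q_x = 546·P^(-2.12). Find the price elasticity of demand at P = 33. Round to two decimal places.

For a Cobb–Douglas (constant-elasticity) form Q_x = A·P^α·…, the elasticity with respect to P equals the exponent α at every point.
Here the exponent on P is -2.12, so the price elasticity of demand is -2.12.

-2.12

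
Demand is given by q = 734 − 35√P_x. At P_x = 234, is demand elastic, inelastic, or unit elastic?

At P_x = 234, q = 198.603.
dq/dP_x = −35/(2√P_x) = −35/(2·15.2971).
Point elasticity E = (dq/dP_x)·(P_x/q) = -1.144 × 234/198.603 ≈ -1.348.
|E| ≈ 1.348 > 1, so demand is elastic.

elastic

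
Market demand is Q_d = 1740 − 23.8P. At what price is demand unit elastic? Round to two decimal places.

For linear demand Q_d = a − bP, E = −bP/(a − bP). |E| = 1 ⇒ bP = a − bP ⇒ P = a/(2b).
P = 1740/(2·23.8) ≈ 36.55.

36.55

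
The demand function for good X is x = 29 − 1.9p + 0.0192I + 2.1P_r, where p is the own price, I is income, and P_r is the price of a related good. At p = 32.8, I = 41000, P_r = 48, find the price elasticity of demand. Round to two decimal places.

-0.07

x = 29 − 1.9(32.8) + 0.0192(41000) + 2.1(48) = 29 − 62.32 + 787.2 + 100.8 = 854.68.
∂x/∂p = −1.9, so E_p = (−1.9)·(32.8/854.68) ≈ -0.07.
|E_p| < 1: demand is inelastic.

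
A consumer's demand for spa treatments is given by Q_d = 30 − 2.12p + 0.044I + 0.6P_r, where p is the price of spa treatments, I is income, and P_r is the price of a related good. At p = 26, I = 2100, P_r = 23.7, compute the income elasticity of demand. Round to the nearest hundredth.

At the given point, Q_d = 30 − 2.12(26) + 0.044(2100) + 0.6(23.7) = 30 − 55.12 + 92.4 + 14.22 = 81.5.
∂Q_d/∂I = +0.044, so E_I = 0.044·(2100/81.5) ≈ 1.13.
E_I > 1: normal good (luxury).

1.13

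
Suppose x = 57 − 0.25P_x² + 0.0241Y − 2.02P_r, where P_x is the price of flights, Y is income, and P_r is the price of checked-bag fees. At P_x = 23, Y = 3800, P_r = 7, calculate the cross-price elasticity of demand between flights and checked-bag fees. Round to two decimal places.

-6.46

At the given point, x = 57 − 0.25(23)² + 0.0241(3800) − 2.02(7) = 57 − 132.25 + 91.58 − 14.14 = 2.19.
∂x/∂P_r = −2.02, so E_xy = -2.02·(7/2.19) ≈ -6.46.
E_xy < 0: the goods are complements.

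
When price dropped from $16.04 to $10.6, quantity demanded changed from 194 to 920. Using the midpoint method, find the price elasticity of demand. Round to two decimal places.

-3.19

%ΔQ = (920 − 194)/[(194 + 920)/2] = 726/557 ≈ 1.3034.
%Δp = (10.6 − 16.04)/[(16.04 + 10.6)/2] = -5.44/13.32 ≈ -0.4084.
Arc elasticity E = %ΔQ/%Δp ≈ 1.3034/-0.4084 ≈ -3.19.
|E| > 1: demand is elastic over this range.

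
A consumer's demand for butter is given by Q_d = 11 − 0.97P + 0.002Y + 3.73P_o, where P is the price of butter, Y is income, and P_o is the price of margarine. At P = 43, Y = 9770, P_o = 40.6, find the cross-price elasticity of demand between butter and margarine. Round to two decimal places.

1.08

Q_d = 11 − 0.97(43) + 0.002(9770) + 3.73(40.6) = 11 − 41.71 + 19.54 + 151.438 = 140.268.
∂Q_d/∂P_o = +3.73, so E_xy = 3.73·(40.6/140.268) ≈ 1.08.
E_xy > 0: the goods are substitutes.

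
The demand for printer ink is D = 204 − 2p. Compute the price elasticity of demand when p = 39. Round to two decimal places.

-0.62

At p = 39, D = 126.
dD/dp = −2.
Point elasticity E = (dD/dp)·(p/D) = -2 × 39/126 ≈ -0.62.
|E| < 1, so demand is inelastic at this price.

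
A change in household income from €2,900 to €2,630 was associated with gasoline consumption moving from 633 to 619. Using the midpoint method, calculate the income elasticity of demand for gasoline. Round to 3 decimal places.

%ΔQ = (619 − 633)/[(633+619)/2] = -14/626 ≈ -0.0224.
%ΔI = (2,630 − 2,900)/[(2,900+2,630)/2] = -270/2765 ≈ -0.0976.
E_I = %ΔQ/%ΔI ≈ 0.229.
E_I ∈ (0,1): normal good (necessity).

0.229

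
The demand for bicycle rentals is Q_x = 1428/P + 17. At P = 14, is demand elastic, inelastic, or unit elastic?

At P = 14, Q_x = 119.
dQ_x/dP = −1428/P² = −7.2857.
Point elasticity E = (dQ_x/dP)·(P/Q_x) = -7.2857 × 14/119 ≈ -0.857.
|E| ≈ 0.857 < 1, so demand is inelastic.

inelastic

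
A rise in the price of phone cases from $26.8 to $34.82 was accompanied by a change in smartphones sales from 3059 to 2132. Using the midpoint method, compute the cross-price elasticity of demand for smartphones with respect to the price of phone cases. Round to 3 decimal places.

%ΔQ_x = (2132 − 3059)/[(3059+2132)/2] = -927/2595.5 ≈ -0.3572.
%ΔP_y = (34.82 − 26.8)/[(26.8+34.82)/2] ≈ 0.2603.
E_xy = -0.3572/0.2603 ≈ -1.372.
E_xy < 0, so smartphones and phone cases are complements.

-1.372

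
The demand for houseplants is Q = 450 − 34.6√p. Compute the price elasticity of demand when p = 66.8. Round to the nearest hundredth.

At p = 66.8, Q = 167.2098.
dQ/dp = −34.6/(2√p) = −34.6/(2·8.1731).
Point elasticity E = (dQ/dp)·(p/Q) = -2.1167 × 66.8/167.2098 ≈ -0.85.
|E| < 1, so demand is inelastic at this price.

-0.85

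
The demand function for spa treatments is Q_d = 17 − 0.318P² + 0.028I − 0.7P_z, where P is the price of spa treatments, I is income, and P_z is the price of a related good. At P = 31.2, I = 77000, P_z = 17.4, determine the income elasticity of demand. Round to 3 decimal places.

1.165

Q_d = 17 − 0.318(31.2)² + 0.028(77000) − 0.7(17.4) = 17 − 309.5539 + 2156 − 12.18 = 1851.2661.
∂Q_d/∂I = +0.028, so E_I = 0.028·(77000/1851.2661) ≈ 1.165.
E_I > 1: normal good (luxury).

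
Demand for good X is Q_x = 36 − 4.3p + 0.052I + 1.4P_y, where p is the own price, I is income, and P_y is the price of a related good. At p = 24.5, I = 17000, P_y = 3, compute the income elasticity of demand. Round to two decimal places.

Q_x = 36 − 4.3(24.5) + 0.052(17000) + 1.4(3) = 36 − 105.35 + 884 + 4.2 = 818.85.
∂Q_x/∂I = +0.052, so E_I = 0.052·(17000/818.85) ≈ 1.08.
E_I > 1: normal good (luxury).

1.08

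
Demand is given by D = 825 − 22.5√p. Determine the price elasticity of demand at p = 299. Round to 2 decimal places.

-0.45

At p = 299, D = 435.9386.
dD/dp = −22.5/(2√p) = −22.5/(2·17.2916).
Point elasticity E = (dD/dp)·(p/D) = -0.6506 × 299/435.9386 ≈ -0.45.
|E| < 1, so demand is inelastic at this price.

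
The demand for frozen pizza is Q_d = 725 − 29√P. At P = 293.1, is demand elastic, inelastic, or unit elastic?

At P = 293.1, Q_d = 228.5153.
dQ_d/dP = −29/(2√P) = −29/(2·17.1202).
Point elasticity E = (dQ_d/dP)·(P/Q_d) = -0.847 × 293.1/228.5153 ≈ -1.086.
|E| ≈ 1.086 > 1, so demand is elastic.

elastic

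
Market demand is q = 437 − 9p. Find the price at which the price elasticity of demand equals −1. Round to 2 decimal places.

For linear demand q = a − bp, E = −bp/(a − bp). |E| = 1 ⇒ bp = a − bp ⇒ p = a/(2b).
p = 437/(2·9) ≈ 24.28.

24.28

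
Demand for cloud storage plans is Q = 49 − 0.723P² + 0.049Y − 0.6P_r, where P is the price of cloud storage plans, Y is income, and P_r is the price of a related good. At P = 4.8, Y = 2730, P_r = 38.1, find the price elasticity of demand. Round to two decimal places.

-0.23

Q = 49 − 0.723(4.8)² + 0.049(2730) − 0.6(38.1) = 49 − 16.6579 + 133.77 − 22.86 = 143.2521.
∂Q/∂P = −2·0.723·P = -6.9408, so E_p = -6.9408·(4.8/143.2521) ≈ -0.23.
|E_p| < 1: demand is inelastic.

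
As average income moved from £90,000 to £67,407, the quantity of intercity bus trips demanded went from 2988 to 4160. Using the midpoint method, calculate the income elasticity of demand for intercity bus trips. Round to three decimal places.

%ΔQ = (4160 − 2988)/[(2988+4160)/2] = 1172/3574 ≈ 0.3279.
%ΔY = (67,407 − 90,000)/[(90,000+67,407)/2] = -22593/78703.5 ≈ -0.2871.
E_I = %ΔQ/%ΔY ≈ -1.142.
E_I < 0: inferior good.

-1.142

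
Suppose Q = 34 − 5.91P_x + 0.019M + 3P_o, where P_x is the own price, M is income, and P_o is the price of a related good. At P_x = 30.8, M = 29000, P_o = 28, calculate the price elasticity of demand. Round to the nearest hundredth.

Substituting, Q = 34 − 5.91(30.8) + 0.019(29000) + 3(28) = 34 − 182.028 + 551 + 84 = 486.972.
∂Q/∂P_x = −5.91, so E_p = (−5.91)·(30.8/486.972) ≈ -0.37.
|E_p| < 1: demand is inelastic.

-0.37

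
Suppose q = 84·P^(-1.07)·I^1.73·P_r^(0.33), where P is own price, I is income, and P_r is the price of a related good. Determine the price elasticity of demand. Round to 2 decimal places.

For a Cobb–Douglas (constant-elasticity) form q = A·P^α·…, the elasticity with respect to P equals the exponent α at every point.
Here the exponent on P is -1.07, so the price elasticity of demand is -1.07.

-1.07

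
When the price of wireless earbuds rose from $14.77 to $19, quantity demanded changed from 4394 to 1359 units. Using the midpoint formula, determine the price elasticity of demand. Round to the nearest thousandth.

-4.212

%Δq = (1359 − 4394)/[(4394 + 1359)/2] = -3035/2876.5 ≈ -1.0551.
%ΔP = (19 − 14.77)/[(14.77 + 19)/2] = 4.23/16.885 ≈ 0.2505.
Arc elasticity E = %Δq/%ΔP ≈ -1.0551/0.2505 ≈ -4.212.
|E| > 1: demand is elastic over this range.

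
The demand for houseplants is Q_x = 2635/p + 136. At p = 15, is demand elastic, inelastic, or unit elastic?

At p = 15, Q_x = 311.6667.
dQ_x/dp = −2635/p² = −11.7111.
Point elasticity E = (dQ_x/dp)·(p/Q_x) = -11.7111 × 15/311.6667 ≈ -0.564.
|E| ≈ 0.564 < 1, so demand is inelastic.

inelastic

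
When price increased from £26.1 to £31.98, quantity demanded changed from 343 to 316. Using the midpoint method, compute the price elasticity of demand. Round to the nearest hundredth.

-0.40

%Δq = (316 − 343)/[(343 + 316)/2] = -27/329.5 ≈ -0.0819.
%Δp = (31.98 − 26.1)/[(26.1 + 31.98)/2] = 5.88/29.04 ≈ 0.2025.
Arc elasticity E = %Δq/%Δp ≈ -0.0819/0.2025 ≈ -0.40.
|E| < 1: demand is inelastic over this range.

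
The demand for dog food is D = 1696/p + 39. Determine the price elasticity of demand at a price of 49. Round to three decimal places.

At p = 49, D = 73.6122.
dD/dp = −1696/p² = −0.7064.
Point elasticity E = (dD/dp)·(p/D) = -0.7064 × 49/73.6122 ≈ -0.470.
|E| < 1, so demand is inelastic at this price.

-0.470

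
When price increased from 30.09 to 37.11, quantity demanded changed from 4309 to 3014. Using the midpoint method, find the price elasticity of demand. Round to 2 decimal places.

-1.69

%Δq = (3014 − 4309)/[(4309 + 3014)/2] = -1295/3661.5 ≈ -0.3537.
%ΔP = (37.11 − 30.09)/[(30.09 + 37.11)/2] = 7.02/33.6 ≈ 0.2089.
Arc elasticity E = %Δq/%ΔP ≈ -0.3537/0.2089 ≈ -1.69.
|E| > 1: demand is elastic over this range.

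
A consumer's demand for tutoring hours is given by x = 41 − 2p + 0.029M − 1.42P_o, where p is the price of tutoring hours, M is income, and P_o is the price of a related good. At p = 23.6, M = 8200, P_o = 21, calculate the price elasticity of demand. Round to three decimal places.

x = 41 − 2(23.6) + 0.029(8200) − 1.42(21) = 41 − 47.2 + 237.8 − 29.82 = 201.78.
∂x/∂p = −2, so E_p = (−2)·(23.6/201.78) ≈ -0.234.
|E_p| < 1: demand is inelastic.

-0.234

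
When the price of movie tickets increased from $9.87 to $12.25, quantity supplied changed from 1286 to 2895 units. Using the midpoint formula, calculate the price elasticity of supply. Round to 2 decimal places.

%Δq = (2895 − 1286)/[(1286 + 2895)/2] = 1609/2090.5 ≈ 0.7697.
%ΔP = (12.25 − 9.87)/[(9.87 + 12.25)/2] = 2.38/11.06 ≈ 0.2152.
Arc elasticity E = %Δq/%ΔP ≈ 0.7697/0.2152 ≈ 3.58.
|E| > 1: supply is elastic over this range.

3.58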